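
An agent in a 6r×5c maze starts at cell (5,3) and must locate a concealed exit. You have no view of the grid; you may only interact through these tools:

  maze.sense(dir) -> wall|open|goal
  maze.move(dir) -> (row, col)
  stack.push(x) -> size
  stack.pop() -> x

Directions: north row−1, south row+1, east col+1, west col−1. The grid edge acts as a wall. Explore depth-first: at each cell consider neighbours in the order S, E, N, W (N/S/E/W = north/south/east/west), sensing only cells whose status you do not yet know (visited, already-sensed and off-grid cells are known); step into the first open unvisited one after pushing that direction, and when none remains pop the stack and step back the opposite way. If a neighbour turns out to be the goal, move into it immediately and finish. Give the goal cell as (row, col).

% sense east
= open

% push east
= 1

% move east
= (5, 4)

% sense north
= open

% push north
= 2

% move north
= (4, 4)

% sense north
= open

% push north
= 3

% move north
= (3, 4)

% sense north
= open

% push north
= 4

% move north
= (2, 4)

% sense north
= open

% push north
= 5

% move north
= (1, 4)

% sense north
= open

% push north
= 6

% move north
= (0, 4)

% sense west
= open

% push west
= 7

% move west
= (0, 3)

% sense south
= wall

% sense west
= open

% push west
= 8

% move west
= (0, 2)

% sense south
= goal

% move south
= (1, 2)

Answer: (1, 2)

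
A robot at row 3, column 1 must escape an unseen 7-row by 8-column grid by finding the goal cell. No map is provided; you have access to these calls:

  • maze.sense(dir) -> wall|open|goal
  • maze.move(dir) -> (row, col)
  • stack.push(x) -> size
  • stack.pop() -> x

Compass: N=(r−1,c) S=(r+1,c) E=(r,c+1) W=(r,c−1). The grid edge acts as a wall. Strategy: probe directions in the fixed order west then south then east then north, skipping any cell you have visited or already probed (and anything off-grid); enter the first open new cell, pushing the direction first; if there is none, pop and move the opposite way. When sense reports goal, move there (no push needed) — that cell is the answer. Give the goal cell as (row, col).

% 1. maze.sense(west) : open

% 2. stack.push(west) : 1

% 3. maze.move(west) : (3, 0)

% 4. maze.sense(south) : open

% 5. stack.push(south) : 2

% 6. maze.move(south) : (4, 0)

% 7. maze.sense(south) : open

% 8. stack.push(south) : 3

% 9. maze.move(south) : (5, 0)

% 10. maze.sense(south) : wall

% 11. maze.sense(east) : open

% 12. stack.push(east) : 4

% 13. maze.move(east) : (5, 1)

% 14. maze.sense(south) : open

% 15. stack.push(south) : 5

% 16. maze.move(south) : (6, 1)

% 17. maze.sense(east) : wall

% 18. stack.pop() : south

% 19. maze.move(north) : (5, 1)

% 20. maze.sense(east) : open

% 21. stack.push(east) : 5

% 22. maze.move(east) : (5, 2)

% 23. maze.sense(east) : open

% 24. stack.push(east) : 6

% 25. maze.move(east) : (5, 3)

% 26. maze.sense(south) : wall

% 27. maze.sense(east) : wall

% 28. maze.sense(north) : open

% 29. stack.push(north) : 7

% 30. maze.move(north) : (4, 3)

% 31. maze.sense(west) : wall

% 32. maze.sense(east) : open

% 33. stack.push(east) : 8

% 34. maze.move(east) : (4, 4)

% 35. maze.sense(east) : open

% 36. stack.push(east) : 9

% 37. maze.move(east) : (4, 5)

% 38. maze.sense(south) : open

% 39. stack.push(south) : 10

% 40. maze.move(south) : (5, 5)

% 41. maze.sense(south) : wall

% 42. maze.sense(east) : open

% 43. stack.push(east) : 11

% 44. maze.move(east) : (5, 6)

% 45. maze.sense(south) : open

% 46. stack.push(south) : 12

% 47. maze.move(south) : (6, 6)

% 48. maze.sense(east) : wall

% 49. stack.pop() : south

% 50. maze.move(north) : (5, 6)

% 51. maze.sense(east) : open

% 52. stack.push(east) : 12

% 53. maze.move(east) : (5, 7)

% 54. maze.sense(north) : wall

% 55. stack.pop() : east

% 56. maze.move(west) : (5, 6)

% 57. maze.sense(north) : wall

% 58. stack.pop() : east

% 59. maze.move(west) : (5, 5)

% 60. stack.pop() : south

% 61. maze.move(north) : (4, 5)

% 62. maze.sense(north) : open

% 63. stack.push(north) : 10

% 64. maze.move(north) : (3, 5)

% 65. maze.sense(west) : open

% 66. stack.push(west) : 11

% 67. maze.move(west) : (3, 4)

% 68. maze.sense(west) : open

% 69. stack.push(west) : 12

% 70. maze.move(west) : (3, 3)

% 71. maze.sense(west) : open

% 72. stack.push(west) : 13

% 73. maze.move(west) : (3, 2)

% 74. maze.sense(north) : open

% 75. stack.push(north) : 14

% 76. maze.move(north) : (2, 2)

% 77. maze.sense(west) : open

% 78. stack.push(west) : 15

% 79. maze.move(west) : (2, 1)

% 80. maze.sense(west) : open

% 81. stack.push(west) : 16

% 82. maze.move(west) : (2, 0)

% 83. maze.sense(north) : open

% 84. stack.push(north) : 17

% 85. maze.move(north) : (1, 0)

% 86. maze.sense(east) : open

% 87. stack.push(east) : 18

% 88. maze.move(east) : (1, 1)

% 89. maze.sense(east) : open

% 90. stack.push(east) : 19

% 91. maze.move(east) : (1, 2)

% 92. maze.sense(east) : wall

% 93. maze.sense(north) : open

% 94. stack.push(north) : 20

% 95. maze.move(north) : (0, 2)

% 96. maze.sense(west) : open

% 97. stack.push(west) : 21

% 98. maze.move(west) : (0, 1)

% 99. maze.sense(west) : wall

% 100. stack.pop() : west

% 101. maze.move(east) : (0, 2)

% 102. maze.sense(east) : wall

% 103. stack.pop() : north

% 104. maze.move(south) : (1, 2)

% 105. stack.pop() : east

% 106. maze.move(west) : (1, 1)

% 107. stack.pop() : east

% 108. maze.move(west) : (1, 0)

% 109. stack.pop() : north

% 110. maze.move(south) : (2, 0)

% 111. stack.pop() : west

% 112. maze.move(east) : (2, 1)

% 113. stack.pop() : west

% 114. maze.move(east) : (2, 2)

% 115. maze.sense(east) : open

% 116. stack.push(east) : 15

% 117. maze.move(east) : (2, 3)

% 118. maze.sense(east) : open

% 119. stack.push(east) : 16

% 120. maze.move(east) : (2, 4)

% 121. maze.sense(east) : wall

% 122. maze.sense(north) : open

% 123. stack.push(north) : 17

% 124. maze.move(north) : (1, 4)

% 125. maze.sense(east) : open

% 126. stack.push(east) : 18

% 127. maze.move(east) : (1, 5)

% 128. maze.sense(east) : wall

% 129. maze.sense(north) : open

% 130. stack.push(north) : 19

% 131. maze.move(north) : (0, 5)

% 132. maze.sense(west) : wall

% 133. maze.sense(east) : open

% 134. stack.push(east) : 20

% 135. maze.move(east) : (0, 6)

% 136. maze.sense(east) : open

% 137. stack.push(east) : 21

% 138. maze.move(east) : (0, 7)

% 139. maze.sense(south) : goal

% 140. maze.move(south) : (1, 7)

Answer: (1, 7)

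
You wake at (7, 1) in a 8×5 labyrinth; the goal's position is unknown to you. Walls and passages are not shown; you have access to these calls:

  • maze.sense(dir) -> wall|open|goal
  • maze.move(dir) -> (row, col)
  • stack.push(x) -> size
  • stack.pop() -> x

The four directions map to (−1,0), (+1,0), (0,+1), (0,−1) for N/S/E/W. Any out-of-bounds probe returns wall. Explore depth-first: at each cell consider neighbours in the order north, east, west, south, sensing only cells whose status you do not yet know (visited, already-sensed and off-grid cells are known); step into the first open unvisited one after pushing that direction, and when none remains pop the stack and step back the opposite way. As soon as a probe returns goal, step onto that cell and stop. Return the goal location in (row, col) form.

Using sense using north, and get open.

Next I call push using north, — result: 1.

I try move using north, yielding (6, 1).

I call sense using north, → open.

Calling push using north, yielding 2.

I use move using north, → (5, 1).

I call sense using north, : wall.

I use sense using east, giving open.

Next I call push using east, and observe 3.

I run move using east, which returns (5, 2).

I try sense using north, yielding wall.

I run sense using east, → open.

I invoke push using east, and observe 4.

I call move using east, : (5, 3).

Next I call sense using north, yielding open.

Invoking push using north, which returns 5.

Calling move using north, yielding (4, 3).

I run sense using north, — result: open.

I use push using north, yielding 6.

Now I run move using north, and get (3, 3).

Calling sense using north, and get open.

Next I call push using north, → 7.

I call move using north, → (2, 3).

Then sense using north, and get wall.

I use sense using east, yielding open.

Invoking push using east, giving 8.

I invoke move using east, and see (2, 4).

I use sense using north, → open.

Calling push using north, and get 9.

Now I run move using north, : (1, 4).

I run sense using north, — result: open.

Invoking push using north, yielding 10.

I run move using north, → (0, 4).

Calling sense using west, and get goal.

Then move using west, → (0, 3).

Answer: (0, 3)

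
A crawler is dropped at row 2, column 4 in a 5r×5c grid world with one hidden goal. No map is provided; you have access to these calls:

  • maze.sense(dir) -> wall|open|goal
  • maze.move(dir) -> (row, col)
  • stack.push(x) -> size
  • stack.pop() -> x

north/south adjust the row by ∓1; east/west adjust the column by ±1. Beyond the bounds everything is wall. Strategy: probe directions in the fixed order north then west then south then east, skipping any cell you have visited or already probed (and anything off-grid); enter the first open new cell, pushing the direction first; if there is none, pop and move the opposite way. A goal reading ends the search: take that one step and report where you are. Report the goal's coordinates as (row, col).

Then maze.sense passing dir: north, — result: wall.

Calling maze.sense passing dir: west, and observe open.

Invoking stack.push passing x: west, : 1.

Calling maze.move passing dir: west, yielding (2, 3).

Next I call maze.sense passing dir: north, giving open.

Calling stack.push passing x: north, which returns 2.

I call maze.move passing dir: north, and see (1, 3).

Now I run maze.sense passing dir: north, → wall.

I use maze.sense passing dir: west, and get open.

I invoke stack.push passing x: west, — result: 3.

I use maze.move passing dir: west, yielding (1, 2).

I run maze.sense passing dir: north, which returns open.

Now I run stack.push passing x: north, — result: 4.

I run maze.move passing dir: north, and see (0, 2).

Next I call maze.sense passing dir: west, yielding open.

I invoke stack.push passing x: west, and observe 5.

Next I call maze.move passing dir: west, giving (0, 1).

I use maze.sense passing dir: west, and see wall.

I invoke maze.sense passing dir: south, → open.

Now I run stack.push passing x: south, and observe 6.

Then maze.move passing dir: south, — result: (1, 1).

Calling maze.sense passing dir: west, → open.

I call stack.push passing x: west, and get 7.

I try maze.move passing dir: west, and get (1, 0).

I run maze.sense passing dir: south, and observe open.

Then stack.push passing x: south, : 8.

Using maze.move passing dir: south, and get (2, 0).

Then maze.sense passing dir: south, which returns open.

Invoking stack.push passing x: south, yielding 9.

Using maze.move passing dir: south, and get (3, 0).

I use maze.sense passing dir: south, and get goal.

I call maze.move passing dir: south, yielding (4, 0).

Answer: (4, 0)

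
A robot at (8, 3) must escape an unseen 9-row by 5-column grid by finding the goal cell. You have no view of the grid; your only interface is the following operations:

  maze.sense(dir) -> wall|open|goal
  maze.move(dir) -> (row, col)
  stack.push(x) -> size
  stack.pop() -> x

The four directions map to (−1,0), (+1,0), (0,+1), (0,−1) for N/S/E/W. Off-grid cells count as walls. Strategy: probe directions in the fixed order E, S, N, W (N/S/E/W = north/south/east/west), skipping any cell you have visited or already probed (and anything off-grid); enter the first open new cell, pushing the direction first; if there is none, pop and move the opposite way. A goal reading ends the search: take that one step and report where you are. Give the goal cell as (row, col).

Next I call sense on east, and get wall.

Now I run sense on north, and get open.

I call push on north, and see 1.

Calling move on north, and see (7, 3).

I use sense on east, — result: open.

Now I run push on east, giving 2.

Next I call move on east, and get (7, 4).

I try sense on north, → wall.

Using pop, and observe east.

Now I run move on west, → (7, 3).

I run sense on north, yielding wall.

I run sense on west, : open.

Using push on west, and observe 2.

Invoking move on west, and see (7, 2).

I run sense on south, → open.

I invoke push on south, → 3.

Then move on south, and get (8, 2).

Next I call sense on west, which returns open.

I invoke push on west, yielding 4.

I try move on west, : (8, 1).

I try sense on north, and get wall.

I call sense on west, giving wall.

I invoke pop, giving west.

I invoke move on east, — result: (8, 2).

I invoke pop(), and get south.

I run move on north, giving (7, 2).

Invoking sense on north, and get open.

I run push on north, yielding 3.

I call move on north, and get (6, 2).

I invoke sense on north, and get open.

I call push on north, and see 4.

I call move on north, yielding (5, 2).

I run sense on east, → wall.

I invoke sense on north, which returns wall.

I try sense on west, — result: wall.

I try pop, : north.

Then move on south, which returns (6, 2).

Using sense on west, — result: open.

Next I call push on west, and observe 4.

I invoke move on west, and observe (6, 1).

Next I call sense on west, yielding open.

Using push on west, and see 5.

I try move on west, and get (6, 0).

Invoking sense on south, and observe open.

I try push on south, → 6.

Now I run move on south, → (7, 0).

Invoking pop, : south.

I invoke move on north, giving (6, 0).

Now I run sense on north, giving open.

I try push on north, and observe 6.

Then move on north, and observe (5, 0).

Now I run sense on north, and observe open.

I try push on north, yielding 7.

Now I run move on north, and see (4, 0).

Now I run sense on east, — result: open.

I try push on east, and get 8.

I run move on east, giving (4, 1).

Next I call sense on north, which returns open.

I use push on north, which returns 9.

Invoking move on north, yielding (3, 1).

Calling sense on east, and see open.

Then push on east, which returns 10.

I try move on east, and get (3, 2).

Then sense on east, : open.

I invoke push on east, and observe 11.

Now I run move on east, → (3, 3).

I run sense on east, which returns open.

Calling push on east, giving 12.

I call move on east, → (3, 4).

I use sense on south, yielding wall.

Calling sense on north, which returns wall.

I run pop, and get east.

Then move on west, giving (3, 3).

I use sense on south, → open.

Invoking push on south, giving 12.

Using move on south, → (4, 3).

I use pop(), and get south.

Using move on north, yielding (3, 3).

I run sense on north, and see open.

I use push on north, yielding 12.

Using move on north, — result: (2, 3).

Using sense on north, and get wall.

Next I call sense on west, yielding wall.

Now I run pop(), and get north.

I call move on south, yielding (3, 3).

I call pop, and see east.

Using move on west, : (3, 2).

I invoke pop, — result: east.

I call move on west, and observe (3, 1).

I use sense on north, → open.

I try push on north, which returns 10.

Calling move on north, giving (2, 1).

Then sense on north, giving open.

I use push on north, giving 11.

I invoke move on north, → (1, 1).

Now I run sense on east, which returns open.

Calling push on east, yielding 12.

Calling move on east, giving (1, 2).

Invoking sense on north, and observe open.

Invoking push on north, and see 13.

I run move on north, and observe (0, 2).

Then sense on east, and see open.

Invoking push on east, : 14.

Using move on east, which returns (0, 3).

Then sense on east, and see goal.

Next I call move on east, — result: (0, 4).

Answer: (0, 4)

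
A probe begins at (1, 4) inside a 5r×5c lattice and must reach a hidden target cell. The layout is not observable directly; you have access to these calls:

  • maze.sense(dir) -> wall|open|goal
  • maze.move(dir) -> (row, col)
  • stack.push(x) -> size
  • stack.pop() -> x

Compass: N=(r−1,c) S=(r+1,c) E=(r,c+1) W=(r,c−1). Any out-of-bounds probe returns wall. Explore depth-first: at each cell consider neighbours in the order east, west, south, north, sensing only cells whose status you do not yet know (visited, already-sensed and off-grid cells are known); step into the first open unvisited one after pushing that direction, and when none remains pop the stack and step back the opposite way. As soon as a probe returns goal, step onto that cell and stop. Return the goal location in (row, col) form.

;; 1. maze.sense(dir: west) => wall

;; 2. maze.sense(dir: south) => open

;; 3. stack.push(x: south) => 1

;; 4. maze.move(dir: south) => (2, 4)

;; 5. maze.sense(dir: west) => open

;; 6. stack.push(x: west) => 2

;; 7. maze.move(dir: west) => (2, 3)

;; 8. maze.sense(dir: west) => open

;; 9. stack.push(x: west) => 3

;; 10. maze.move(dir: west) => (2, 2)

;; 11. maze.sense(dir: west) => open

;; 12. stack.push(x: west) => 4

;; 13. maze.move(dir: west) => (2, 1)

;; 14. maze.sense(dir: west) => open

;; 15. stack.push(x: west) => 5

;; 16. maze.move(dir: west) => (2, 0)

;; 17. maze.sense(dir: south) => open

;; 18. stack.push(x: south) => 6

;; 19. maze.move(dir: south) => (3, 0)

;; 20. maze.sense(dir: east) => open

;; 21. stack.push(x: east) => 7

;; 22. maze.move(dir: east) => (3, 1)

;; 23. maze.sense(dir: east) => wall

;; 24. maze.sense(dir: south) => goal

;; 25. maze.move(dir: south) => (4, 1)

Answer: (4, 1)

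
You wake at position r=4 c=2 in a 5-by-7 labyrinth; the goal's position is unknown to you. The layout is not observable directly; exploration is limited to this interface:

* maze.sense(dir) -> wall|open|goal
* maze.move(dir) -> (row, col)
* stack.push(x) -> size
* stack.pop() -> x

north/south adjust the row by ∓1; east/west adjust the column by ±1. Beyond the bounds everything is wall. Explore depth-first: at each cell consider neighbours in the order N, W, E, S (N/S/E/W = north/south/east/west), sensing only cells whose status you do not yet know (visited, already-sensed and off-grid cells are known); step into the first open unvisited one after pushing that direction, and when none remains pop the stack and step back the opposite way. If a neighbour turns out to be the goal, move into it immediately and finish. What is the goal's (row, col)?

Now I run sense passing dir: north, which returns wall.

Next I call sense passing dir: west, → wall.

I run sense passing dir: east, and get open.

I call push passing x: east, and observe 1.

I try move passing dir: east, and get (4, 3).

Next I call sense passing dir: north, which returns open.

Now I run push passing x: north, and observe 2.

I try move passing dir: north, and get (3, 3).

I use sense passing dir: north, → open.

Using push passing x: north, and get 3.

Now I run move passing dir: north, and see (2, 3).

I try sense passing dir: north, — result: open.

I use push passing x: north, : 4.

I invoke move passing dir: north, and see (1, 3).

Now I run sense passing dir: north, yielding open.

I run push passing x: north, and get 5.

I use move passing dir: north, and observe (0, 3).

Invoking sense passing dir: west, → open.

Then push passing x: west, yielding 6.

I invoke move passing dir: west, — result: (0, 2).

Using sense passing dir: west, giving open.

Now I run push passing x: west, and get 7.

Calling move passing dir: west, which returns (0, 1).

Using sense passing dir: west, and observe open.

I invoke push passing x: west, which returns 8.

Calling move passing dir: west, giving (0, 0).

I call sense passing dir: south, → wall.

Using pop(), yielding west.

I invoke move passing dir: east, and see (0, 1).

Now I run sense passing dir: south, : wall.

I use pop(), which returns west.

I use move passing dir: east, — result: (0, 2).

I call sense passing dir: south, giving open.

I call push passing x: south, and see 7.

I use move passing dir: south, → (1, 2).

Now I run sense passing dir: south, — result: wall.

I try pop(), → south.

I call move passing dir: north, yielding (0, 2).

Then pop, which returns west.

I call move passing dir: east, → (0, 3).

Now I run sense passing dir: east, and observe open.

I call push passing x: east, : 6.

Invoking move passing dir: east, → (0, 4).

Then sense passing dir: east, and get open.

Using push passing x: east, giving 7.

Invoking move passing dir: east, and see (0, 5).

I use sense passing dir: east, yielding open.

I call push passing x: east, yielding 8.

Then move passing dir: east, → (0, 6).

I call sense passing dir: south, : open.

Now I run push passing x: south, — result: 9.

Invoking move passing dir: south, which returns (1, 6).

I run sense passing dir: west, → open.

Calling push passing x: west, — result: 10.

Using move passing dir: west, and see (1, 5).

I invoke sense passing dir: west, and observe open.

I run push passing x: west, and get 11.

Then move passing dir: west, and see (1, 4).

I try sense passing dir: south, yielding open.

Now I run push passing x: south, yielding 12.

Invoking move passing dir: south, → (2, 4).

Calling sense passing dir: east, and get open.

I try push passing x: east, giving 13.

I try move passing dir: east, which returns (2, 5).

Next I call sense passing dir: east, — result: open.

I try push passing x: east, and get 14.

I invoke move passing dir: east, and observe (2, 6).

I try sense passing dir: south, and get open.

Using push passing x: south, — result: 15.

Invoking move passing dir: south, and get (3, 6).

Using sense passing dir: west, — result: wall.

I run sense passing dir: south, : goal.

Using move passing dir: south, and get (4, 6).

Answer: (4, 6)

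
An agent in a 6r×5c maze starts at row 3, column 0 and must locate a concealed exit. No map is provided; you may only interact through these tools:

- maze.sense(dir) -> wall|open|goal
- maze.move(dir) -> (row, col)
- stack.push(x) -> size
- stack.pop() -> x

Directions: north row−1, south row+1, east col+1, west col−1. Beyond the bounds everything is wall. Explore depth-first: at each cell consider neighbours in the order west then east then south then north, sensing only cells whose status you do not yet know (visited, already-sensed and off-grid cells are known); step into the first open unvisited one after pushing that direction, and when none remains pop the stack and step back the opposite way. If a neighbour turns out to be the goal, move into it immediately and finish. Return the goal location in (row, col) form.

·→ sense(dir: east)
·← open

·→ push(x: east)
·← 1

·→ move(dir: east)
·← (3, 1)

·→ sense(dir: east)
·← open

·→ push(x: east)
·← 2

·→ move(dir: east)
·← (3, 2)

·→ sense(dir: east)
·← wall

·→ sense(dir: south)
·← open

·→ push(x: south)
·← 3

·→ move(dir: south)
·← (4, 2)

·→ sense(dir: west)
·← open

·→ push(x: west)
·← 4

·→ move(dir: west)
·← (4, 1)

·→ sense(dir: west)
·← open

·→ push(x: west)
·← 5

·→ move(dir: west)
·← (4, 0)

·→ sense(dir: south)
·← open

·→ push(x: south)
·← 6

·→ move(dir: south)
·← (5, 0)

·→ sense(dir: east)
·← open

·→ push(x: east)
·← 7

·→ move(dir: east)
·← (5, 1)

·→ sense(dir: east)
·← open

·→ push(x: east)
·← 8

·→ move(dir: east)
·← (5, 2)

·→ sense(dir: east)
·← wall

·→ pop()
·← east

·→ move(dir: west)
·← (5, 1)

·→ pop()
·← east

·→ move(dir: west)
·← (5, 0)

·→ pop()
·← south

·→ move(dir: north)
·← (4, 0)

·→ pop()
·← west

·→ move(dir: east)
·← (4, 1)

·→ pop()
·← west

·→ move(dir: east)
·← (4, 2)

·→ sense(dir: east)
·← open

·→ push(x: east)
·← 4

·→ move(dir: east)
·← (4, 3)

·→ sense(dir: east)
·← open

·→ push(x: east)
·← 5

·→ move(dir: east)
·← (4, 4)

·→ sense(dir: south)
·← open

·→ push(x: south)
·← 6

·→ move(dir: south)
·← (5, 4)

·→ pop()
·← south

·→ move(dir: north)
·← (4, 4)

·→ sense(dir: north)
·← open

·→ push(x: north)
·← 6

·→ move(dir: north)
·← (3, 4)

·→ sense(dir: north)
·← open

·→ push(x: north)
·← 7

·→ move(dir: north)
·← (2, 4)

·→ sense(dir: west)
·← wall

·→ sense(dir: north)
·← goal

·→ move(dir: north)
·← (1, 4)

Answer: (1, 4)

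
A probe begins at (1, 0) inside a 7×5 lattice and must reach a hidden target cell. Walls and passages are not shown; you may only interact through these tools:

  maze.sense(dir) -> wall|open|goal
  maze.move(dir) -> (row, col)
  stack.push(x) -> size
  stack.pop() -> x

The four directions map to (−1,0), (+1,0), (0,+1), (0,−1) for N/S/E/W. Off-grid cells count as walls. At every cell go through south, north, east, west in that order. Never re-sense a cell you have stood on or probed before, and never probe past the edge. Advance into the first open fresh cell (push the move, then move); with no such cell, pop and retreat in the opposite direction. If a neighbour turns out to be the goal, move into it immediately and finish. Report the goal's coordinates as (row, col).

> maze.sense dir: south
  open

> stack.push x: south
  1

> maze.move dir: south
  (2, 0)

> maze.sense dir: south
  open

> stack.push x: south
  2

> maze.move dir: south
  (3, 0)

> maze.sense dir: south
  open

> stack.push x: south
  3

> maze.move dir: south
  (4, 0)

> maze.sense dir: south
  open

> stack.push x: south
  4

> maze.move dir: south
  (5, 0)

> maze.sense dir: south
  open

> stack.push x: south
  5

> maze.move dir: south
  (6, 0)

> maze.sense dir: east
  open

> stack.push x: east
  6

> maze.move dir: east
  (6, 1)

> maze.sense dir: north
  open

> stack.push x: north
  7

> maze.move dir: north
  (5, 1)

> maze.sense dir: north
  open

> stack.push x: north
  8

> maze.move dir: north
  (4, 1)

> maze.sense dir: north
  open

> stack.push x: north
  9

> maze.move dir: north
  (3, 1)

> maze.sense dir: north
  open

> stack.push x: north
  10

> maze.move dir: north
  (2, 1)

> maze.sense dir: north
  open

> stack.push x: north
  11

> maze.move dir: north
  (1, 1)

> maze.sense dir: north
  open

> stack.push x: north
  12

> maze.move dir: north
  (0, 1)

> maze.sense dir: east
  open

> stack.push x: east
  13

> maze.move dir: east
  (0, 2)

> maze.sense dir: south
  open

> stack.push x: south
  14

> maze.move dir: south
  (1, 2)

> maze.sense dir: south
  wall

> maze.sense dir: east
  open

> stack.push x: east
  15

> maze.move dir: east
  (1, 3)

> maze.sense dir: south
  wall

> maze.sense dir: north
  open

> stack.push x: north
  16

> maze.move dir: north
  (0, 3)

> maze.sense dir: east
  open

> stack.push x: east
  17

> maze.move dir: east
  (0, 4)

> maze.sense dir: south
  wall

> stack.pop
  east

> maze.move dir: west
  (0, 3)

> stack.pop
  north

> maze.move dir: south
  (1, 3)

> stack.pop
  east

> maze.move dir: west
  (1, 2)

> stack.pop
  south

> maze.move dir: north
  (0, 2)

> stack.pop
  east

> maze.move dir: west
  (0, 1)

> maze.sense dir: west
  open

> stack.push x: west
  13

> maze.move dir: west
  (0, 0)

> stack.pop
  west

> maze.move dir: east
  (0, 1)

> stack.pop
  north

> maze.move dir: south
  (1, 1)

> stack.pop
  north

> maze.move dir: south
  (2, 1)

> stack.pop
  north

> maze.move dir: south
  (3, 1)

> maze.sense dir: east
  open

> stack.push x: east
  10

> maze.move dir: east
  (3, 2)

> maze.sense dir: south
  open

> stack.push x: south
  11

> maze.move dir: south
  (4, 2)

> maze.sense dir: south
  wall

> maze.sense dir: east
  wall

> stack.pop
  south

> maze.move dir: north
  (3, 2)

> maze.sense dir: east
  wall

> stack.pop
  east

> maze.move dir: west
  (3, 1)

> stack.pop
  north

> maze.move dir: south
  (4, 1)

> stack.pop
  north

> maze.move dir: south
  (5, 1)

> stack.pop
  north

> maze.move dir: south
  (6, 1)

> maze.sense dir: east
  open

> stack.push x: east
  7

> maze.move dir: east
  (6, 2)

> maze.sense dir: east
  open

> stack.push x: east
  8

> maze.move dir: east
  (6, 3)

> maze.sense dir: north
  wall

> maze.sense dir: east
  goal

> maze.move dir: east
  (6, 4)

Answer: (6, 4)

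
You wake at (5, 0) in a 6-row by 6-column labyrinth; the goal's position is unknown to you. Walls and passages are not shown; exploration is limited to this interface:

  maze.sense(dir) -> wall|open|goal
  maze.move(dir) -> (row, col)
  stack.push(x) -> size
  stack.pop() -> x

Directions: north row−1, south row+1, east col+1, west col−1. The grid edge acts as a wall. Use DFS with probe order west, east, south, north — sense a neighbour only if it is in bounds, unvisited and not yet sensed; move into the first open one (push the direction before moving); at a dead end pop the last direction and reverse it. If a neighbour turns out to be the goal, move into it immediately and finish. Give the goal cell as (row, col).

[in] maze.sense dir→east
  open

[in] stack.push x→east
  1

[in] maze.move dir→east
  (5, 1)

[in] maze.sense dir→east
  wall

[in] maze.sense dir→north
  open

[in] stack.push x→north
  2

[in] maze.move dir→north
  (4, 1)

[in] maze.sense dir→west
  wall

[in] maze.sense dir→east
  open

[in] stack.push x→east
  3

[in] maze.move dir→east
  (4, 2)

[in] maze.sense dir→east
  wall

[in] maze.sense dir→north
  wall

[in] stack.pop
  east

[in] maze.move dir→west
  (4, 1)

[in] maze.sense dir→north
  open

[in] stack.push x→north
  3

[in] maze.move dir→north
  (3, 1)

[in] maze.sense dir→west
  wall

[in] maze.sense dir→north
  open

[in] stack.push x→north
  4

[in] maze.move dir→north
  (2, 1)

[in] maze.sense dir→west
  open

[in] stack.push x→west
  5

[in] maze.move dir→west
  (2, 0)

[in] maze.sense dir→north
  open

[in] stack.push x→north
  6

[in] maze.move dir→north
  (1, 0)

[in] maze.sense dir→east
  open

[in] stack.push x→east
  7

[in] maze.move dir→east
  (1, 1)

[in] maze.sense dir→east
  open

[in] stack.push x→east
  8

[in] maze.move dir→east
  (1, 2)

[in] maze.sense dir→east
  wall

[in] maze.sense dir→south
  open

[in] stack.push x→south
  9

[in] maze.move dir→south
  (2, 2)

[in] maze.sense dir→east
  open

[in] stack.push x→east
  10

[in] maze.move dir→east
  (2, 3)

[in] maze.sense dir→east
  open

[in] stack.push x→east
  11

[in] maze.move dir→east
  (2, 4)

[in] maze.sense dir→east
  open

[in] stack.push x→east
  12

[in] maze.move dir→east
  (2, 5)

[in] maze.sense dir→south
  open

[in] stack.push x→south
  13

[in] maze.move dir→south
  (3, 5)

[in] maze.sense dir→west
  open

[in] stack.push x→west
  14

[in] maze.move dir→west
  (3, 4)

[in] maze.sense dir→west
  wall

[in] maze.sense dir→south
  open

[in] stack.push x→south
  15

[in] maze.move dir→south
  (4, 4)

[in] maze.sense dir→east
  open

[in] stack.push x→east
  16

[in] maze.move dir→east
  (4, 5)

[in] maze.sense dir→south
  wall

[in] stack.pop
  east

[in] maze.move dir→west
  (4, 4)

[in] maze.sense dir→south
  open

[in] stack.push x→south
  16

[in] maze.move dir→south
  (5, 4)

[in] maze.sense dir→west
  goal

[in] maze.move dir→west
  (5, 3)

Answer: (5, 3)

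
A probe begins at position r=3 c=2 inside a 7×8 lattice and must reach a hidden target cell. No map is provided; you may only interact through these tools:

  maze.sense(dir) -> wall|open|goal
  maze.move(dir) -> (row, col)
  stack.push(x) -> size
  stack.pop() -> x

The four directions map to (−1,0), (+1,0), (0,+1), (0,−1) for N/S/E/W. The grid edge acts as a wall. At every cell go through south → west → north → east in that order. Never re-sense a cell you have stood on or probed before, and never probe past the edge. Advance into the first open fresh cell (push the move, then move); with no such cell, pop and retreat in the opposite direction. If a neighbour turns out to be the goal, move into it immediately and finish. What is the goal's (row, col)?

Step: maze.sense[south]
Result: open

Step: stack.push[south]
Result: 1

Step: maze.move[south]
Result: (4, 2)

Step: maze.sense[south]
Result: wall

Step: maze.sense[west]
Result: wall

Step: maze.sense[east]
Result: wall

Step: stack.pop[]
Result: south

Step: maze.move[north]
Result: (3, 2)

Step: maze.sense[west]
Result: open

Step: stack.push[west]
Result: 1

Step: maze.move[west]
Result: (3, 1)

Step: maze.sense[west]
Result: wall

Step: maze.sense[north]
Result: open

Step: stack.push[north]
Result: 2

Step: maze.move[north]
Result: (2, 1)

Step: maze.sense[west]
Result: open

Step: stack.push[west]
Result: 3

Step: maze.move[west]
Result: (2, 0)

Step: maze.sense[north]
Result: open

Step: stack.push[north]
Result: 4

Step: maze.move[north]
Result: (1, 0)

Step: maze.sense[north]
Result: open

Step: stack.push[north]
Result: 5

Step: maze.move[north]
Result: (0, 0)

Step: maze.sense[east]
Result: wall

Step: stack.pop[]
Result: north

Step: maze.move[south]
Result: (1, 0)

Step: maze.sense[east]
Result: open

Step: stack.push[east]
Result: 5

Step: maze.move[east]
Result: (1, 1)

Step: maze.sense[east]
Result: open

Step: stack.push[east]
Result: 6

Step: maze.move[east]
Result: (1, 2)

Step: maze.sense[south]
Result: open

Step: stack.push[south]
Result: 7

Step: maze.move[south]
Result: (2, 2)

Step: maze.sense[east]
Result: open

Step: stack.push[east]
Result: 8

Step: maze.move[east]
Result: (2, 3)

Step: maze.sense[south]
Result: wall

Step: maze.sense[north]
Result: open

Step: stack.push[north]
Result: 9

Step: maze.move[north]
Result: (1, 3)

Step: maze.sense[north]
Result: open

Step: stack.push[north]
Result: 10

Step: maze.move[north]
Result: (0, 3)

Step: maze.sense[west]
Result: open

Step: stack.push[west]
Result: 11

Step: maze.move[west]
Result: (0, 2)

Step: stack.pop[]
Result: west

Step: maze.move[east]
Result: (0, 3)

Step: maze.sense[east]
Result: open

Step: stack.push[east]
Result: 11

Step: maze.move[east]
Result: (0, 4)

Step: maze.sense[south]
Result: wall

Step: maze.sense[east]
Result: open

Step: stack.push[east]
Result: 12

Step: maze.move[east]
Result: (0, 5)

Step: maze.sense[south]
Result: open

Step: stack.push[south]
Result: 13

Step: maze.move[south]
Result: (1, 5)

Step: maze.sense[south]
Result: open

Step: stack.push[south]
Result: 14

Step: maze.move[south]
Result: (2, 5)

Step: maze.sense[south]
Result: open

Step: stack.push[south]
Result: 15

Step: maze.move[south]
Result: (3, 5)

Step: maze.sense[south]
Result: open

Step: stack.push[south]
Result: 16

Step: maze.move[south]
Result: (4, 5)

Step: maze.sense[south]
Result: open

Step: stack.push[south]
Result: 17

Step: maze.move[south]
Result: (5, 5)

Step: maze.sense[south]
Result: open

Step: stack.push[south]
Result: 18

Step: maze.move[south]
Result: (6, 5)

Step: maze.sense[west]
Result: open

Step: stack.push[west]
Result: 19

Step: maze.move[west]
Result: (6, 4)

Step: maze.sense[west]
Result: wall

Step: maze.sense[north]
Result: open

Step: stack.push[north]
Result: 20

Step: maze.move[north]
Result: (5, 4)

Step: maze.sense[west]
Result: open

Step: stack.push[west]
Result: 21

Step: maze.move[west]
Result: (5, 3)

Step: stack.pop[]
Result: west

Step: maze.move[east]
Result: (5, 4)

Step: maze.sense[north]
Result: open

Step: stack.push[north]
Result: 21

Step: maze.move[north]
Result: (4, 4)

Step: maze.sense[north]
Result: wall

Step: stack.pop[]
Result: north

Step: maze.move[south]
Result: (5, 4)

Step: stack.pop[]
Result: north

Step: maze.move[south]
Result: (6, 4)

Step: stack.pop[]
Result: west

Step: maze.move[east]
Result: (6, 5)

Step: maze.sense[east]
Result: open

Step: stack.push[east]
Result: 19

Step: maze.move[east]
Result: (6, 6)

Step: maze.sense[north]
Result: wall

Step: maze.sense[east]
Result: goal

Step: maze.move[east]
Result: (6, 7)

Answer: (6, 7)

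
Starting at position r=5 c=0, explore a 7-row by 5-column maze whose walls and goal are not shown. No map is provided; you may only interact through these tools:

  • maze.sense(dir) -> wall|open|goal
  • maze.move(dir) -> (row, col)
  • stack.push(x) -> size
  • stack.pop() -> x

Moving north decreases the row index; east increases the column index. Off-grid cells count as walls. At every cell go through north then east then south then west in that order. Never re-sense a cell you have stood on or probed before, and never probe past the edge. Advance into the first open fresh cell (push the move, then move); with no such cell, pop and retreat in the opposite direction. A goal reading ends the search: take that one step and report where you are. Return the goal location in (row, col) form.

>>> sense dir=north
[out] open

>>> push x=north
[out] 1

>>> move dir=north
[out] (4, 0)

>>> sense dir=north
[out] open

>>> push x=north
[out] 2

>>> move dir=north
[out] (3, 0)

>>> sense dir=north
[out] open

>>> push x=north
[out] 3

>>> move dir=north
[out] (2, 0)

>>> sense dir=north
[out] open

>>> push x=north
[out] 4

>>> move dir=north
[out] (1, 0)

>>> sense dir=north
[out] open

>>> push x=north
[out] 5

>>> move dir=north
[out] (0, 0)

>>> sense dir=east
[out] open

>>> push x=east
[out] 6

>>> move dir=east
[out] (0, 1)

>>> sense dir=east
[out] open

>>> push x=east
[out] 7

>>> move dir=east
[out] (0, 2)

>>> sense dir=east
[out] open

>>> push x=east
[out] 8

>>> move dir=east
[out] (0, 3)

>>> sense dir=east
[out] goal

>>> move dir=east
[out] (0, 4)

Answer: (0, 4)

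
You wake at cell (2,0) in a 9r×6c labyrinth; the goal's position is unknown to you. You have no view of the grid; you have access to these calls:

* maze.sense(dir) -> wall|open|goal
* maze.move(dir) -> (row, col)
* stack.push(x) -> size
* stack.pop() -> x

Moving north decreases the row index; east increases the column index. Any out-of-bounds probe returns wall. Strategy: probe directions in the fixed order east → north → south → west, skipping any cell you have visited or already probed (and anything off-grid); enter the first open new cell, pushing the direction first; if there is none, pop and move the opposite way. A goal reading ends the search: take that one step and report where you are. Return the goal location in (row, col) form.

// 1. maze.sense(dir: east) : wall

// 2. maze.sense(dir: north) : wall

// 3. maze.sense(dir: south) : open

// 4. stack.push(x: south) : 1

// 5. maze.move(dir: south) : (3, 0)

// 6. maze.sense(dir: east) : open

// 7. stack.push(x: east) : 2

// 8. maze.move(dir: east) : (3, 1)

// 9. maze.sense(dir: east) : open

// 10. stack.push(x: east) : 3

// 11. maze.move(dir: east) : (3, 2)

// 12. maze.sense(dir: east) : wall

// 13. maze.sense(dir: north) : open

// 14. stack.push(x: north) : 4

// 15. maze.move(dir: north) : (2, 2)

// 16. maze.sense(dir: east) : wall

// 17. maze.sense(dir: north) : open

// 18. stack.push(x: north) : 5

// 19. maze.move(dir: north) : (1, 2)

// 20. maze.sense(dir: east) : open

// 21. stack.push(x: east) : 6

// 22. maze.move(dir: east) : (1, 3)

// 23. maze.sense(dir: east) : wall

// 24. maze.sense(dir: north) : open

// 25. stack.push(x: north) : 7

// 26. maze.move(dir: north) : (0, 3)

// 27. maze.sense(dir: east) : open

// 28. stack.push(x: east) : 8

// 29. maze.move(dir: east) : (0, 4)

// 30. maze.sense(dir: east) : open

// 31. stack.push(x: east) : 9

// 32. maze.move(dir: east) : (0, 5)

// 33. maze.sense(dir: south) : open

// 34. stack.push(x: south) : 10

// 35. maze.move(dir: south) : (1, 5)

// 36. maze.sense(dir: south) : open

// 37. stack.push(x: south) : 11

// 38. maze.move(dir: south) : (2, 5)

// 39. maze.sense(dir: south) : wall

// 40. maze.sense(dir: west) : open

// 41. stack.push(x: west) : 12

// 42. maze.move(dir: west) : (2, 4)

// 43. maze.sense(dir: south) : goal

// 44. maze.move(dir: south) : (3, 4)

Answer: (3, 4)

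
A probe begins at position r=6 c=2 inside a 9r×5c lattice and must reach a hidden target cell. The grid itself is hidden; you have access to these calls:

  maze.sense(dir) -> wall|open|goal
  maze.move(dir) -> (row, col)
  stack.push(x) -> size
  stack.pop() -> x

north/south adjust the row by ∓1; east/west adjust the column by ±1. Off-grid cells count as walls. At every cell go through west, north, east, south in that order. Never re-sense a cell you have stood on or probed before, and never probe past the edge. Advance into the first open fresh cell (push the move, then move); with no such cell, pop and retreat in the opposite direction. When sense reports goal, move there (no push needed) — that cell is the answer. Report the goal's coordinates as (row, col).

>> maze.sense(dir→west)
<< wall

>> maze.sense(dir→north)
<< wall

>> maze.sense(dir→east)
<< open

>> stack.push(x→east)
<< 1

>> maze.move(dir→east)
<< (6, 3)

>> maze.sense(dir→north)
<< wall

>> maze.sense(dir→east)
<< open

>> stack.push(x→east)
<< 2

>> maze.move(dir→east)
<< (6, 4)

>> maze.sense(dir→north)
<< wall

>> maze.sense(dir→south)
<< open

>> stack.push(x→south)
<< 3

>> maze.move(dir→south)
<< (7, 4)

>> maze.sense(dir→west)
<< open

>> stack.push(x→west)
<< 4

>> maze.move(dir→west)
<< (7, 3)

>> maze.sense(dir→west)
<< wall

>> maze.sense(dir→south)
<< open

>> stack.push(x→south)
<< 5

>> maze.move(dir→south)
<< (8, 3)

>> maze.sense(dir→west)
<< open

>> stack.push(x→west)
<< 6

>> maze.move(dir→west)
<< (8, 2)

>> maze.sense(dir→west)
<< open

>> stack.push(x→west)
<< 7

>> maze.move(dir→west)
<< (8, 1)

>> maze.sense(dir→west)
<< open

>> stack.push(x→west)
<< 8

>> maze.move(dir→west)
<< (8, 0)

>> maze.sense(dir→north)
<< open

>> stack.push(x→north)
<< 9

>> maze.move(dir→north)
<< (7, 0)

>> maze.sense(dir→north)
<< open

>> stack.push(x→north)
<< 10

>> maze.move(dir→north)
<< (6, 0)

>> maze.sense(dir→north)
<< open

>> stack.push(x→north)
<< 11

>> maze.move(dir→north)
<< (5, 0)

>> maze.sense(dir→north)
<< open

>> stack.push(x→north)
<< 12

>> maze.move(dir→north)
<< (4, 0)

>> maze.sense(dir→north)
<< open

>> stack.push(x→north)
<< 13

>> maze.move(dir→north)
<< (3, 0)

>> maze.sense(dir→north)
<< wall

>> maze.sense(dir→east)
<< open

>> stack.push(x→east)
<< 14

>> maze.move(dir→east)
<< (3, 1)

>> maze.sense(dir→north)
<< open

>> stack.push(x→north)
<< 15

>> maze.move(dir→north)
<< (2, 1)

>> maze.sense(dir→north)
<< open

>> stack.push(x→north)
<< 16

>> maze.move(dir→north)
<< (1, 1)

>> maze.sense(dir→west)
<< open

>> stack.push(x→west)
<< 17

>> maze.move(dir→west)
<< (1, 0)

>> maze.sense(dir→north)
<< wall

>> stack.pop()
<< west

>> maze.move(dir→east)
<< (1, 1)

>> maze.sense(dir→north)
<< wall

>> maze.sense(dir→east)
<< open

>> stack.push(x→east)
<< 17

>> maze.move(dir→east)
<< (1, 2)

>> maze.sense(dir→north)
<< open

>> stack.push(x→north)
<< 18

>> maze.move(dir→north)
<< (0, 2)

>> maze.sense(dir→east)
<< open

>> stack.push(x→east)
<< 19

>> maze.move(dir→east)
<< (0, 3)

>> maze.sense(dir→east)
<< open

>> stack.push(x→east)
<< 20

>> maze.move(dir→east)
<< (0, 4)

>> maze.sense(dir→south)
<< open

>> stack.push(x→south)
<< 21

>> maze.move(dir→south)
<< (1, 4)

>> maze.sense(dir→west)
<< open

>> stack.push(x→west)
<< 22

>> maze.move(dir→west)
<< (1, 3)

>> maze.sense(dir→south)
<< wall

>> stack.pop()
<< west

>> maze.move(dir→east)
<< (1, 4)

>> maze.sense(dir→south)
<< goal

>> maze.move(dir→south)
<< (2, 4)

Answer: (2, 4)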